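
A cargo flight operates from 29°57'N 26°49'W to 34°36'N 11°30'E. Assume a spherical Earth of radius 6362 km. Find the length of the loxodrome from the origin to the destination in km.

Δψ = ln[tan(π/4+φ₂/2)/tan(π/4+φ₁/2)] = +0.0960;  Δφ = +0.0812 rad,  Δλ = +0.6688 rad
q = Δφ/Δψ = 0.8451
d = R·√(Δφ² + q²Δλ²) = 6362·0.57094 = 3632 km

3632 km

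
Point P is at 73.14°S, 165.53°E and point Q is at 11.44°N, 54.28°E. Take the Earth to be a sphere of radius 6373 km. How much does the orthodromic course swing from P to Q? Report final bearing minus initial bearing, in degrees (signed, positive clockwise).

At departure: θ₁ = atan2(sin Δλ cos φ₂, cos φ₁ sin φ₂ − sin φ₁ cos φ₂ cos Δλ) = 252.82°
At arrival: θ₂ = atan2(sin Δλ cos φ₁, −cos φ₂ sin φ₁ + sin φ₂ cos φ₁ cos Δλ) = 343.58°
Δθ = θ₂ − θ₁ = +90.8°

+90.8°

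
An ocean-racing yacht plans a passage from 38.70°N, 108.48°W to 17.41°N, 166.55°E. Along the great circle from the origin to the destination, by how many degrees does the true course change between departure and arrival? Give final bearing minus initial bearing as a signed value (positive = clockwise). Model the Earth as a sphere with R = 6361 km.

Initial bearing θ₁ = atan2(sin Δλ cos φ₂, cos φ₁ sin φ₂ − sin φ₁ cos φ₂ cos Δλ) = 280.79°
Final bearing θ₂ = (initial bearing from the destination back to the start) + 180° = 233.46°
Δθ = θ₂ − θ₁ = -47.3°

-47.3°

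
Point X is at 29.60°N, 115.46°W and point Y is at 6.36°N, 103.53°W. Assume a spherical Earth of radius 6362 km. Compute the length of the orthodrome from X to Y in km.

2867 km

Haversine: a = sin²(Δφ/2)+cos φ₁ cos φ₂ sin²(Δλ/2) = 0.04990;  σ = 2·atan2(√a,√(1−a))
σ = 25.816° → d = Rσ = 6362·0.45058 = 2867 km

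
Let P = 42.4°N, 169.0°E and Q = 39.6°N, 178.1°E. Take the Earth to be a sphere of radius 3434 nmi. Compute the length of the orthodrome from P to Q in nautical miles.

444 nmi

cos σ = sin φ₁ sin φ₂ + cos φ₁ cos φ₂ cos Δλ
      = sin(42.40°)sin(39.60°) + cos(42.40°)cos(39.60°)cos(9.10°) = 0.9916
σ = 7.412° → d = Rσ = 3434·0.12936 = 444 nmi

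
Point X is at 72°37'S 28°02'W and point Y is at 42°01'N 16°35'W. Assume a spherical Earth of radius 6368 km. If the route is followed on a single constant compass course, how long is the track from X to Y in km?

12776 km

Δψ = ln[tan(π/4+φ₂/2)/tan(π/4+φ₁/2)] = +2.6877;  Δφ = +2.0007 rad,  Δλ = +0.1998 rad
q = Δφ/Δψ = 0.7444
d = R·√(Δφ² + q²Δλ²) = 6368·2.00625 = 12776 km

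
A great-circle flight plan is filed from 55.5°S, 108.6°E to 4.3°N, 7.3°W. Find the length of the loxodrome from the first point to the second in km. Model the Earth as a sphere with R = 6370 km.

12687 km

Rhumb course C = atan2(Δλ, Δψ) with Δψ = ln[tan(π/4+φ₂/2)/tan(π/4+φ₁/2)] = +1.2447, Δλ = -2.0228 → C = 301.60°
d = R·|Δφ| / |cos C| = 6370·1.04371 / 0.52405 = 12687 km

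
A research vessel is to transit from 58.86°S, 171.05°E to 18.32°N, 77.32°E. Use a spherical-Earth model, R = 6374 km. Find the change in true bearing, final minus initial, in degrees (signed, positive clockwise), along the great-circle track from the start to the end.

+50.6°

Initial bearing θ₁ = atan2(sin Δλ cos φ₂, cos φ₁ sin φ₂ − sin φ₁ cos φ₂ cos Δλ) = 276.60°
Final bearing θ₂ = (initial bearing from the destination back to the start) + 180° = 327.24°
Δθ = θ₂ − θ₁ = +50.6°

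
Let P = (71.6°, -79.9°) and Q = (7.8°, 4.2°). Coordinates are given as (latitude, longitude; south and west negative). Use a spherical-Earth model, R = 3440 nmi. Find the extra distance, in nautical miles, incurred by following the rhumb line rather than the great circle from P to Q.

Great circle: cos σ = sin φ₁ sin φ₂ + cos φ₁ cos φ₂ cos Δλ,  σ = 1.4092 rad → d_gc = 4847.5 nmi
Rhumb line: Δψ = -1.6838, q = Δφ/Δψ = 0.6613, d_rh = R√(Δφ²+q²Δλ²) = 5081.6 nmi
Excess = 5081.6 − 4847.5 = 234.1 ≈ 234 nmi

234 nmi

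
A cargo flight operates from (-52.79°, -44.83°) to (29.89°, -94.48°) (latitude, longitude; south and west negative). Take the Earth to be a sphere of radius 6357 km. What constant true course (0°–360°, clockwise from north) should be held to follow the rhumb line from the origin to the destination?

332.1°

Δψ = ln[tan(π/4+φ₂/2)/tan(π/4+φ₁/2)] = +1.6358
Δλ = -0.8666 rad (taken the short way round)
course = atan2(Δλ, Δψ) = 332.09°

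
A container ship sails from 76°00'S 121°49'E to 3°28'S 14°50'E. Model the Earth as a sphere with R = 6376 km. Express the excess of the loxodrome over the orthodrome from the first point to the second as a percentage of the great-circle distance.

8.5%

Great circle: σ = 1.5827 rad → d_gc = Rσ = 10091.0 km
Rhumb: Δφ = +1.2659, Δλ = -1.8672, Δψ = +2.0368, q = Δφ/Δψ = 0.6215 → d_rh = R√(Δφ²+q²Δλ²) = 10950.2 km
Excess = (10950.2 − 10091.0) / 10091.0 = 859.2 / 10091.0 = 8.51% ≈ 8.5%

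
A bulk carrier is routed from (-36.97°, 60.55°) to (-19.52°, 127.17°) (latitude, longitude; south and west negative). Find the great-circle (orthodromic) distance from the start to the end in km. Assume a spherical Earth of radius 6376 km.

6679 km

cos σ = sin φ₁ sin φ₂ + cos φ₁ cos φ₂ cos Δλ
      = sin(-36.97°)sin(-19.52°) + cos(-36.97°)cos(-19.52°)cos(66.62°) = 0.4998
σ = 60.015° → d = Rσ = 6376·1.04746 = 6679 km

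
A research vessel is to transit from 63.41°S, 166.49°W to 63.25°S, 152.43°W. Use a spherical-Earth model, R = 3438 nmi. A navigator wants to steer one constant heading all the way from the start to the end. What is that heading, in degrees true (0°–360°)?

Meridional parts: M(φ₁)=-1.4427, M(φ₂)=-1.4364 → ΔM = +0.0062;  Δλ = +0.2454 rad
tan C = Δλ / ΔM = +39.4427 → C = 88.55°

88.5°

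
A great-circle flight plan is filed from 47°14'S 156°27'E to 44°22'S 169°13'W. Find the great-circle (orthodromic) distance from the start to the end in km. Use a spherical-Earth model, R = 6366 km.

cos σ = sin φ₁ sin φ₂ + cos φ₁ cos φ₂ cos Δλ
      = sin(-47.23°)sin(-44.37°) + cos(-47.23°)cos(-44.37°)cos(34.33°) = 0.9142
σ = 23.911° → d = Rσ = 6366·0.41733 = 2657 km

2657 km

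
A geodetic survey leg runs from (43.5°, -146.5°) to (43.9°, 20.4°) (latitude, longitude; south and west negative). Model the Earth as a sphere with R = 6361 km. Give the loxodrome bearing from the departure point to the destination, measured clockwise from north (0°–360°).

Δψ = ln[tan(π/4+φ₂/2)/tan(π/4+φ₁/2)] = +0.0097
Δλ = +2.9130 rad (taken the short way round)
course = atan2(Δλ, Δψ) = 89.81°

89.8°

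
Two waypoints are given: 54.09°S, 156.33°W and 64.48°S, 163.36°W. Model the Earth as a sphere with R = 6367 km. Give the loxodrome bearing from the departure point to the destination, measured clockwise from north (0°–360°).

198.9°

Meridional parts: M(φ₁)=-1.1269, M(φ₂)=-1.4852 → ΔM = -0.3583;  Δλ = -0.1227 rad
tan C = Δλ / ΔM = +0.3424 → C = 198.90°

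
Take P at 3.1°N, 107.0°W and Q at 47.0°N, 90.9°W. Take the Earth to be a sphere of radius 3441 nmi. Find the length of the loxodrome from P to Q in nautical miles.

Δψ = ln[tan(π/4+φ₂/2)/tan(π/4+φ₁/2)] = +0.8775;  Δφ = +0.7662 rad,  Δλ = +0.2810 rad
q = Δφ/Δψ = 0.8732
d = R·√(Δφ² + q²Δλ²) = 3441·0.80453 = 2768 nmi

2768 nmi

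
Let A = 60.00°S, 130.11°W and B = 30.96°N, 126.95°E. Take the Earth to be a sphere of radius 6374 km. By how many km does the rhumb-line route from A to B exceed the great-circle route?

317 km

Great circle: cos σ = sin φ₁ sin φ₂ + cos φ₁ cos φ₂ cos Δλ,  σ = 2.1431 rad → d_gc = 13659.8 km
Rhumb line: Δψ = +1.8857, q = Δφ/Δψ = 0.8419, d_rh = R√(Δφ²+q²Δλ²) = 13976.6 km
Excess = 13976.6 − 13659.8 = 316.8 ≈ 317 km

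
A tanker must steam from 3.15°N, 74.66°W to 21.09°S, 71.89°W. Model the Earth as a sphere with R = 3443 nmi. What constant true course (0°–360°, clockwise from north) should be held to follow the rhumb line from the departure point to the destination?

173.6°

Δψ = ln[tan(π/4+φ₂/2)/tan(π/4+φ₁/2)] = -0.4317
Δλ = +0.0483 rad (taken the short way round)
course = atan2(Δλ, Δψ) = 173.61°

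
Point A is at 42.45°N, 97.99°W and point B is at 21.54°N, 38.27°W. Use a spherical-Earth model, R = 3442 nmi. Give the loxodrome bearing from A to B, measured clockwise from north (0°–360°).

Meridional parts: M(φ₁)=+0.8198, M(φ₂)=+0.3851 → ΔM = -0.4346;  Δλ = +1.0423 rad
tan C = Δλ / ΔM = -2.3981 → C = 112.64°

112.6°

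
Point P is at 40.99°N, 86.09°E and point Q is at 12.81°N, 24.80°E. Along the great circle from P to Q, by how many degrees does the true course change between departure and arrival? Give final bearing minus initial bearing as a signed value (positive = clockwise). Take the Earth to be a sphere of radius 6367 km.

Initial bearing θ₁ = atan2(sin Δλ cos φ₂, cos φ₁ sin φ₂ − sin φ₁ cos φ₂ cos Δλ) = 260.71°
Final bearing θ₂ = (initial bearing from the destination back to the start) + 180° = 229.81°
Δθ = θ₂ − θ₁ = -30.9°

-30.9°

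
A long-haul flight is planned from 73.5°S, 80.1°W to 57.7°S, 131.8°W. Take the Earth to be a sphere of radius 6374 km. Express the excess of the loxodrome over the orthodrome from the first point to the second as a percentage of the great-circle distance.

2.9%

Great circle: σ = 0.4406 rad → d_gc = Rσ = 2808.1 km
Rhumb: Δφ = +0.2758, Δλ = -0.9023, Δψ = +0.6917, q = Δφ/Δψ = 0.3986 → d_rh = R√(Δφ²+q²Δλ²) = 2889.0 km
Excess = (2889.0 − 2808.1) / 2808.1 = 80.9 / 2808.1 = 2.88% ≈ 2.9%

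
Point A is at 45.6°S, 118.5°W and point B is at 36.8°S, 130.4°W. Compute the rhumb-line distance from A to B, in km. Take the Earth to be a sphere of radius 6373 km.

1395 km

Δψ = ln[tan(π/4+φ₂/2)/tan(π/4+φ₁/2)] = +0.2046;  Δφ = +0.1536 rad,  Δλ = -0.2077 rad
q = Δφ/Δψ = 0.7505
d = R·√(Δφ² + q²Δλ²) = 6373·0.21884 = 1395 km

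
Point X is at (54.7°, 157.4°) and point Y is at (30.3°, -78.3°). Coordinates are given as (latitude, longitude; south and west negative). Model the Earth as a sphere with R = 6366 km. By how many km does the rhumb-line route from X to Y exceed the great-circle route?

1168 km

Great circle: cos σ = sin φ₁ sin φ₂ + cos φ₁ cos φ₂ cos Δλ,  σ = 1.4398 rad → d_gc = 9165.8 km
Rhumb line: Δψ = -0.5898, q = Δφ/Δψ = 0.7221, d_rh = R√(Δφ²+q²Δλ²) = 10334.2 km
Excess = 10334.2 − 9165.8 = 1168.4 ≈ 1168 km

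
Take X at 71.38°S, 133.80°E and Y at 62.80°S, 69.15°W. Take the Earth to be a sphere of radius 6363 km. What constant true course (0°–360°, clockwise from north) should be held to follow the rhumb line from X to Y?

Meridional parts: M(φ₁)=-1.8083, M(φ₂)=-1.4191 → ΔM = +0.3892;  Δλ = +2.7410 rad
tan C = Δλ / ΔM = +7.0435 → C = 81.92°

81.9°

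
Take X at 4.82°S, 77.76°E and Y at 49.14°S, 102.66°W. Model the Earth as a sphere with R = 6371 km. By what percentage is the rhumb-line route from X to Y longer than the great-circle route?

27.0%

Great circle: σ = 2.1998 rad → d_gc = Rσ = 14014.9 km
Rhumb: Δφ = -0.7735, Δλ = +3.1343, Δψ = -0.9033, q = Δφ/Δψ = 0.8563 → d_rh = R√(Δφ²+q²Δλ²) = 17795.4 km
Excess = (17795.4 − 14014.9) / 14014.9 = 3780.5 / 14014.9 = 26.97% ≈ 27.0%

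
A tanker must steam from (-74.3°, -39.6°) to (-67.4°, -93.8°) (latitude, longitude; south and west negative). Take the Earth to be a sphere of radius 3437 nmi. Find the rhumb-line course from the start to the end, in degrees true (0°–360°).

291.4°

Δψ = ln[tan(π/4+φ₂/2)/tan(π/4+φ₁/2)] = +0.3711
Δλ = -0.9460 rad (taken the short way round)
course = atan2(Δλ, Δψ) = 291.42°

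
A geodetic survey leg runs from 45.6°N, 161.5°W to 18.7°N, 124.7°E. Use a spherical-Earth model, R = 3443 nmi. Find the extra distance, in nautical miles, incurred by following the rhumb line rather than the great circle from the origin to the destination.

Great circle: cos σ = sin φ₁ sin φ₂ + cos φ₁ cos φ₂ cos Δλ,  σ = 1.1440 rad → d_gc = 3938.8 nmi
Rhumb line: Δψ = -0.5639, q = Δφ/Δψ = 0.8325, d_rh = R√(Δφ²+q²Δλ²) = 4030.5 nmi
Excess = 4030.5 − 3938.8 = 91.7 ≈ 92 nmi

92 nmi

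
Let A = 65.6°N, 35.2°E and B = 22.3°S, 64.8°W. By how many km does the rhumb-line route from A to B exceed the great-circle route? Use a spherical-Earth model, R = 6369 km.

462 km

Great circle: cos σ = sin φ₁ sin φ₂ + cos φ₁ cos φ₂ cos Δλ,  σ = 1.9954 rad → d_gc = 12708.5 km
Rhumb line: Δψ = -1.9309, q = Δφ/Δψ = 0.7945, d_rh = R√(Δφ²+q²Δλ²) = 13170.9 km
Excess = 13170.9 − 12708.5 = 462.4 ≈ 462 km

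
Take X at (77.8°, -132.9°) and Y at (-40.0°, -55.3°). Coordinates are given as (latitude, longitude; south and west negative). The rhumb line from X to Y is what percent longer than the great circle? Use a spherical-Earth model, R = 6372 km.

Great circle: σ = 2.2062 rad → d_gc = Rσ = 14058.0 km
Rhumb: Δφ = -2.0560, Δλ = +1.3544, Δψ = -2.9991, q = Δφ/Δψ = 0.6855 → d_rh = R√(Δφ²+q²Δλ²) = 14374.8 km
Excess = (14374.8 − 14058.0) / 14058.0 = 316.8 / 14058.0 = 2.254% ≈ 2.3%

2.3%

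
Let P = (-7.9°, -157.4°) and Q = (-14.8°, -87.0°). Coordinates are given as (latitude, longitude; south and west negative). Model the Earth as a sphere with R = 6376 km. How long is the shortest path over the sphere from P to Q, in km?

7692 km

Haversine: a = sin²(Δφ/2)+cos φ₁ cos φ₂ sin²(Δλ/2) = 0.32182;  σ = 2·atan2(√a,√(1−a))
σ = 69.124° → d = Rσ = 6376·1.20643 = 7692 km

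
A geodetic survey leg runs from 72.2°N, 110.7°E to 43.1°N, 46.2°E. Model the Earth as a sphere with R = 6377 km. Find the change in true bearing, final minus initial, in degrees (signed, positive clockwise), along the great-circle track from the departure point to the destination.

-57.7°

Initial bearing θ₁ = atan2(sin Δλ cos φ₂, cos φ₁ sin φ₂ − sin φ₁ cos φ₂ cos Δλ) = 262.19°
Final bearing θ₂ = (initial bearing from the destination back to the start) + 180° = 204.51°
Δθ = θ₂ − θ₁ = -57.7°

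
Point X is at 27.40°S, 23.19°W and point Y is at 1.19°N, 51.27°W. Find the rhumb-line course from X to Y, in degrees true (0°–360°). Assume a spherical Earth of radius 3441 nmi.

316.6°

Meridional parts: M(φ₁)=-0.4976, M(φ₂)=+0.0208 → ΔM = +0.5183;  Δλ = -0.4901 rad
tan C = Δλ / ΔM = -0.9455 → C = 316.60°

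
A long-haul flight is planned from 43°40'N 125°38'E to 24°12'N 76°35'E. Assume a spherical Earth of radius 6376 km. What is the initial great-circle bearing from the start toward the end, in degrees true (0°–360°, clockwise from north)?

260.4°

N = sin Δλ·cos φ₂ = -0.6889;  D = cos φ₁ sin φ₂ − sin φ₁ cos φ₂ cos Δλ = -0.1162
initial course = atan2(N, D) = 260.42°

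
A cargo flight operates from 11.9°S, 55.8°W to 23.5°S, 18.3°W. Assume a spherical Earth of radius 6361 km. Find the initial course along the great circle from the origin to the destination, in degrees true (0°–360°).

113.3°

θ = atan2( sin Δλ·cos φ₂ ,  cos φ₁ sin φ₂ − sin φ₁ cos φ₂ cos Δλ )
  = atan2(+0.5583, -0.2402) = 113.28°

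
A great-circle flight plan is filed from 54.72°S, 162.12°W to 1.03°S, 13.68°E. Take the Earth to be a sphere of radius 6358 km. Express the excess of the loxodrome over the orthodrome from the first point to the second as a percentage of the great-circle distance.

Great circle: σ = 2.1667 rad → d_gc = Rσ = 13775.9 km
Rhumb: Δφ = +0.9371, Δλ = +3.0683, Δψ = +1.1278, q = Δφ/Δψ = 0.8309 → d_rh = R√(Δφ²+q²Δλ²) = 17269.7 km
Excess = (17269.7 − 13775.9) / 13775.9 = 3493.8 / 13775.9 = 25.36% ≈ 25.4%

25.4%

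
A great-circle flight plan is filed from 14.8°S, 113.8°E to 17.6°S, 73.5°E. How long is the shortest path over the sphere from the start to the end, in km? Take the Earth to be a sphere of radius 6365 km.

4303 km

cos σ = sin φ₁ sin φ₂ + cos φ₁ cos φ₂ cos Δλ
      = sin(-14.80°)sin(-17.60°) + cos(-14.80°)cos(-17.60°)cos(-40.30°) = 0.7801
σ = 38.731° → d = Rσ = 6365·0.67599 = 4303 km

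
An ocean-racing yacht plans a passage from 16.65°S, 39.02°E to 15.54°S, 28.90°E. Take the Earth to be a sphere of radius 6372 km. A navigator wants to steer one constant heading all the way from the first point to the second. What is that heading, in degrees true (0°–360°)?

Meridional parts: M(φ₁)=-0.2948, M(φ₂)=-0.2746 → ΔM = +0.0202;  Δλ = -0.1766 rad
tan C = Δλ / ΔM = -8.7596 → C = 276.51°

276.5°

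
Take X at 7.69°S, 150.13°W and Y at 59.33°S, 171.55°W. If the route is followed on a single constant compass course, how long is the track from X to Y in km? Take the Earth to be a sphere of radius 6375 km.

Δψ = ln[tan(π/4+φ₂/2)/tan(π/4+φ₁/2)] = -1.1592;  Δφ = -0.9013 rad,  Δλ = -0.3738 rad
q = Δφ/Δψ = 0.7775
d = R·√(Δφ² + q²Δλ²) = 6375·0.94700 = 6037 km

6037 km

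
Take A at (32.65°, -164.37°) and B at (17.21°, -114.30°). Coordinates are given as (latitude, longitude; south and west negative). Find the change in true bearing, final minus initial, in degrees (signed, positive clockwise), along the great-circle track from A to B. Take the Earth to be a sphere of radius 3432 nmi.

At departure: θ₁ = atan2(sin Δλ cos φ₂, cos φ₁ sin φ₂ − sin φ₁ cos φ₂ cos Δλ) = 96.36°
At arrival: θ₂ = atan2(sin Δλ cos φ₁, −cos φ₂ sin φ₁ + sin φ₂ cos φ₁ cos Δλ) = 118.83°
Δθ = θ₂ − θ₁ = +22.5°

+22.5°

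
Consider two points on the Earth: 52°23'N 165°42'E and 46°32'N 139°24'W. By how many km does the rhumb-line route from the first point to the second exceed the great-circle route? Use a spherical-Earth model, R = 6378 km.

92 km

Great circle: cos σ = sin φ₁ sin φ₂ + cos φ₁ cos φ₂ cos Δλ,  σ = 0.6158 rad → d_gc = 3927.3 km
Rhumb line: Δψ = -0.1573, q = Δφ/Δψ = 0.6489, d_rh = R√(Δφ²+q²Δλ²) = 4019.0 km
Excess = 4019.0 − 3927.3 = 91.7 ≈ 92 km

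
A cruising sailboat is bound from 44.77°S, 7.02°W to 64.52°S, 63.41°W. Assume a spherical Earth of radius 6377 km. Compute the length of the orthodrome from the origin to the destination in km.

4052 km

cos σ = sin φ₁ sin φ₂ + cos φ₁ cos φ₂ cos Δλ
      = sin(-44.77°)sin(-64.52°) + cos(-44.77°)cos(-64.52°)cos(-56.39°) = 0.8048
σ = 36.407° → d = Rσ = 6377·0.63542 = 4052 km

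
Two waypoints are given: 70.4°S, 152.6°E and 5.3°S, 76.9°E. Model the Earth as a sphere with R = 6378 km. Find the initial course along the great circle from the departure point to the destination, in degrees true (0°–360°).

281.8°

N = sin Δλ·cos φ₂ = -0.9649;  D = cos φ₁ sin φ₂ − sin φ₁ cos φ₂ cos Δλ = +0.2007
initial course = atan2(N, D) = 281.75°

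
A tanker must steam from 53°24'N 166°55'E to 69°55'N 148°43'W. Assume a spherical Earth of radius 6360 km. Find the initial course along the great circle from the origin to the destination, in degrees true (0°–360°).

N = sin Δλ·cos φ₂ = +0.2401;  D = cos φ₁ sin φ₂ − sin φ₁ cos φ₂ cos Δλ = +0.3629
initial course = atan2(N, D) = 33.49°

33.5°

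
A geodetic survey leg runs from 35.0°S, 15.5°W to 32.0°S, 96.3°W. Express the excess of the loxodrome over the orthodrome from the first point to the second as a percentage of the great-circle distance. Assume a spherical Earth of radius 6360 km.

3.0%

Great circle: σ = 1.1428 rad → d_gc = Rσ = 7268.4 km
Rhumb: Δφ = +0.0524, Δλ = -1.4102, Δψ = +0.0628, q = Δφ/Δψ = 0.8337 → d_rh = R√(Δφ²+q²Δλ²) = 7485.0 km
Excess = (7485.0 − 7268.4) / 7268.4 = 216.6 / 7268.4 = 2.98% ≈ 3.0%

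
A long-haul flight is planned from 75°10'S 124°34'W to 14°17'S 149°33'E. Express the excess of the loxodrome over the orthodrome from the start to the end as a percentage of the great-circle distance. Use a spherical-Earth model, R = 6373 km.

Great circle: σ = 1.3116 rad → d_gc = Rσ = 8358.8 km
Rhumb: Δφ = +1.0626, Δλ = -1.4989, Δψ = +1.7870, q = Δφ/Δψ = 0.5946 → d_rh = R√(Δφ²+q²Δλ²) = 8839.0 km
Excess = (8839.0 − 8358.8) / 8358.8 = 480.2 / 8358.8 = 5.74% ≈ 5.7%

5.7%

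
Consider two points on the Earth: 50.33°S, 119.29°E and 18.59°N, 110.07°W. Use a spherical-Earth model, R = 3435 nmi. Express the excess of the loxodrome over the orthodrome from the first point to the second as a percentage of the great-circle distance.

Great circle: σ = 2.2646 rad → d_gc = Rσ = 7778.9 nmi
Rhumb: Δφ = +1.2029, Δλ = +2.2801, Δψ = +1.3500, q = Δφ/Δψ = 0.8910 → d_rh = R√(Δφ²+q²Δλ²) = 8110.2 nmi
Excess = (8110.2 − 7778.9) / 7778.9 = 331.3 / 7778.9 = 4.26% ≈ 4.3%

4.3%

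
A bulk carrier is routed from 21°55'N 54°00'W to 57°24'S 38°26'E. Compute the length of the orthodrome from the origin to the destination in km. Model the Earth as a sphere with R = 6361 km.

cos σ = sin φ₁ sin φ₂ + cos φ₁ cos φ₂ cos Δλ
      = sin(21.92°)sin(-57.40°) + cos(21.92°)cos(-57.40°)cos(92.43°) = -0.3357
σ = 109.613° → d = Rσ = 6361·1.91312 = 12169 km

12169 km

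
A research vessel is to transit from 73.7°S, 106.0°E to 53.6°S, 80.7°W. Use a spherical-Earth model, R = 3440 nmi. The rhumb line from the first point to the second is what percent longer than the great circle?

Great circle: σ = 0.9184 rad → d_gc = Rσ = 3159.2 nmi
Rhumb: Δφ = +0.3508, Δλ = +3.0247, Δψ = +0.8311, q = Δφ/Δψ = 0.4221 → d_rh = R√(Δφ²+q²Δλ²) = 4554.8 nmi
Excess = (4554.8 − 3159.2) / 3159.2 = 1395.6 / 3159.2 = 44.18% ≈ 44.2%

44.2%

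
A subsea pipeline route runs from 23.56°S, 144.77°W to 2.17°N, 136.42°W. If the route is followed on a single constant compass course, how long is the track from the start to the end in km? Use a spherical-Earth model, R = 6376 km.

Δψ = ln[tan(π/4+φ₂/2)/tan(π/4+φ₁/2)] = +0.4612;  Δφ = +0.4491 rad,  Δλ = +0.1457 rad
q = Δφ/Δψ = 0.9737
d = R·√(Δφ² + q²Δλ²) = 6376·0.47096 = 3003 km

3003 km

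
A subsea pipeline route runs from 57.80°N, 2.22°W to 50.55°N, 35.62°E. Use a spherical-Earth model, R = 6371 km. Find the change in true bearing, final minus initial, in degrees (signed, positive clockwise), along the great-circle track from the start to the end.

Initial bearing θ₁ = atan2(sin Δλ cos φ₂, cos φ₁ sin φ₂ − sin φ₁ cos φ₂ cos Δλ) = 91.93°
Final bearing θ₂ = (initial bearing from the destination back to the start) + 180° = 123.05°
Δθ = θ₂ − θ₁ = +31.1°

+31.1°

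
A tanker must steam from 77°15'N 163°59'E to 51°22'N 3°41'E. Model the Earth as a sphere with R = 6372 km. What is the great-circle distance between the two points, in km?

5648 km

cos σ = sin φ₁ sin φ₂ + cos φ₁ cos φ₂ cos Δλ
      = sin(77.25°)sin(51.37°) + cos(77.25°)cos(51.37°)cos(-160.30°) = 0.6322
σ = 50.789° → d = Rσ = 6372·0.88644 = 5648 km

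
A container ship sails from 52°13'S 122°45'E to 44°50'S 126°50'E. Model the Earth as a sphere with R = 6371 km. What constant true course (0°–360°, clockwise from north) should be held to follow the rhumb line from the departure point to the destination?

20.1°

Meridional parts: M(φ₁)=-1.0723, M(φ₂)=-0.8773 → ΔM = +0.1951;  Δλ = +0.0713 rad
tan C = Δλ / ΔM = +0.3654 → C = 20.07°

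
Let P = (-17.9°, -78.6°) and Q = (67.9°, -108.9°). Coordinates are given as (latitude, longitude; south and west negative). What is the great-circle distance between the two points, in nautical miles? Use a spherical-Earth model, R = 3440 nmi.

Haversine: a = sin²(Δφ/2)+cos φ₁ cos φ₂ sin²(Δλ/2) = 0.48783;  σ = 2·atan2(√a,√(1−a))
σ = 88.606° → d = Rσ = 3440·1.54646 = 5320 nmi

5320 nmi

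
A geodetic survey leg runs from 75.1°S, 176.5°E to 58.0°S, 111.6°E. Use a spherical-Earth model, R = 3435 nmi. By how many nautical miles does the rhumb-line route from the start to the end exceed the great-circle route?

80 nmi

Great circle: cos σ = sin φ₁ sin φ₂ + cos φ₁ cos φ₂ cos Δλ,  σ = 0.5005 rad → d_gc = 1719.3 nmi
Rhumb line: Δψ = +0.7852, q = Δφ/Δψ = 0.3801, d_rh = R√(Δφ²+q²Δλ²) = 1799.5 nmi
Excess = 1799.5 − 1719.3 = 80.2 ≈ 80 nmi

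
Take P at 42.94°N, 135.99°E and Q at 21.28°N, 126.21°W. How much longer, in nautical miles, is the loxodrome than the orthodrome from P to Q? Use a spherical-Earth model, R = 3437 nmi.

220 nmi

Great circle: cos σ = sin φ₁ sin φ₂ + cos φ₁ cos φ₂ cos Δλ,  σ = 1.4155 rad → d_gc = 4865.1 nmi
Rhumb line: Δψ = -0.4512, q = Δφ/Δψ = 0.8379, d_rh = R√(Δφ²+q²Δλ²) = 5084.7 nmi
Excess = 5084.7 − 4865.1 = 219.6 ≈ 220 nmi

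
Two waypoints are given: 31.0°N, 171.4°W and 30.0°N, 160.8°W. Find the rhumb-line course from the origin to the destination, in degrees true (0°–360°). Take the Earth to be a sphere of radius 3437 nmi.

96.2°

Meridional parts: M(φ₁)=+0.5696, M(φ₂)=+0.5493 → ΔM = -0.0203;  Δλ = +0.1850 rad
tan C = Δλ / ΔM = -9.1331 → C = 96.25°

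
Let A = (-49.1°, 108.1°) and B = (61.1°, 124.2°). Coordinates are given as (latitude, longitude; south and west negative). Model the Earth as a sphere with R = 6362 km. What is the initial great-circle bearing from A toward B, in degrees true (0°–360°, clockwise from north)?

8.3°

N = sin Δλ·cos φ₂ = +0.1340;  D = cos φ₁ sin φ₂ − sin φ₁ cos φ₂ cos Δλ = +0.9242
initial course = atan2(N, D) = 8.25°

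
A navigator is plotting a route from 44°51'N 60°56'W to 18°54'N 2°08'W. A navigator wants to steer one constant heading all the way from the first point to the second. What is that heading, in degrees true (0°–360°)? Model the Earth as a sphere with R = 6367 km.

117.8°

Meridional parts: M(φ₁)=+0.8777, M(φ₂)=+0.3360 → ΔM = -0.5417;  Δλ = +1.0263 rad
tan C = Δλ / ΔM = -1.8947 → C = 117.83°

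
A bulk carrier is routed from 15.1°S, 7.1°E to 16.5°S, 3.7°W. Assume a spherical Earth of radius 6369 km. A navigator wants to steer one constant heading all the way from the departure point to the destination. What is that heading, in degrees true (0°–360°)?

262.3°

Meridional parts: M(φ₁)=-0.2666, M(φ₂)=-0.2920 → ΔM = -0.0254;  Δλ = -0.1885 rad
tan C = Δλ / ΔM = +7.4226 → C = 262.33°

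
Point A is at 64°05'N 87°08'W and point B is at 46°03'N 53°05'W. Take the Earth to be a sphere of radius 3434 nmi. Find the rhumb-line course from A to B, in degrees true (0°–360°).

Δψ = ln[tan(π/4+φ₂/2)/tan(π/4+φ₁/2)] = -0.5617
Δλ = +0.5943 rad (taken the short way round)
course = atan2(Δλ, Δψ) = 133.39°

133.4°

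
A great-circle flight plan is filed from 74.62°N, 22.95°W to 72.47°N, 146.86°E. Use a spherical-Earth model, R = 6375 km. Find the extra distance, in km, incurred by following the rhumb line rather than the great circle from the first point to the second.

1703 km

Great circle: cos σ = sin φ₁ sin φ₂ + cos φ₁ cos φ₂ cos Δλ,  σ = 0.5721 rad → d_gc = 3646.9 km
Rhumb line: Δψ = -0.1327, q = Δφ/Δψ = 0.2829, d_rh = R√(Δφ²+q²Δλ²) = 5349.7 km
Excess = 5349.7 − 3646.9 = 1702.8 ≈ 1703 km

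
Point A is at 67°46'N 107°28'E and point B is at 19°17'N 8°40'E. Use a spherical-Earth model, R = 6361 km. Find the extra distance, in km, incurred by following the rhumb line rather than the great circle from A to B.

635 km

Great circle: cos σ = sin φ₁ sin φ₂ + cos φ₁ cos φ₂ cos Δλ,  σ = 1.3170 rad → d_gc = 8377.7 km
Rhumb line: Δψ = -1.2840, q = Δφ/Δψ = 0.6590, d_rh = R√(Δφ²+q²Δλ²) = 9012.5 km
Excess = 9012.5 − 8377.7 = 634.8 ≈ 635 km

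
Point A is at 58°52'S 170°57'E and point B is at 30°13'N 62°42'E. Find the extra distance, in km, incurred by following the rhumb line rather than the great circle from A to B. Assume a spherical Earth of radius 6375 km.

354 km

Great circle: cos σ = sin φ₁ sin φ₂ + cos φ₁ cos φ₂ cos Δλ,  σ = 2.1782 rad → d_gc = 13885.7 km
Rhumb line: Δψ = +1.8317, q = Δφ/Δψ = 0.8488, d_rh = R√(Δφ²+q²Δλ²) = 14239.5 km
Excess = 14239.5 − 13885.7 = 353.8 ≈ 354 km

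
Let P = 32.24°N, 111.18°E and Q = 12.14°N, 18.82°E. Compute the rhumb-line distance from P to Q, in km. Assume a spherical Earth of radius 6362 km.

9691 km

Δψ = ln[tan(π/4+φ₂/2)/tan(π/4+φ₁/2)] = -0.3815;  Δφ = -0.3508 rad,  Δλ = -1.6120 rad
q = Δφ/Δψ = 0.9196
d = R·√(Δφ² + q²Δλ²) = 6362·1.52329 = 9691 km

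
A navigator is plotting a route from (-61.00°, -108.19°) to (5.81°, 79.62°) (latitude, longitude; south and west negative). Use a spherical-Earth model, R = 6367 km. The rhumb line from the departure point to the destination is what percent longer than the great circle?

23.2%

Great circle: σ = 2.1729 rad → d_gc = Rσ = 13834.9 km
Rhumb: Δφ = +1.1661, Δλ = -3.0053, Δψ = +1.4540, q = Δφ/Δψ = 0.8020 → d_rh = R√(Δφ²+q²Δλ²) = 17047.1 km
Excess = (17047.1 − 13834.9) / 13834.9 = 3212.2 / 13834.9 = 23.22% ≈ 23.2%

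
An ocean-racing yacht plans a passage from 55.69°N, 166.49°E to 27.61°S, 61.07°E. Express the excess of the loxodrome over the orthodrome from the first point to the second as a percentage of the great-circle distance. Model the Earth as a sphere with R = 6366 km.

2.2%

Great circle: σ = 2.1125 rad → d_gc = Rσ = 13448.3 km
Rhumb: Δφ = -1.4539, Δλ = -1.8399, Δψ = -1.6771, q = Δφ/Δψ = 0.8669 → d_rh = R√(Δφ²+q²Δλ²) = 13739.0 km
Excess = (13739.0 − 13448.3) / 13448.3 = 290.7 / 13448.3 = 2.16% ≈ 2.2%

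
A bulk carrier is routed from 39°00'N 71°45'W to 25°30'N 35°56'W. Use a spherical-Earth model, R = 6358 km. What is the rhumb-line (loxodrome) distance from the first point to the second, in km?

Rhumb course C = atan2(Δλ, Δψ) with Δψ = ln[tan(π/4+φ₂/2)/tan(π/4+φ₁/2)] = -0.2798, Δλ = +0.6251 → C = 114.11°
d = R·|Δφ| / |cos C| = 6358·0.23562 / 0.40850 = 3667 km

3667 km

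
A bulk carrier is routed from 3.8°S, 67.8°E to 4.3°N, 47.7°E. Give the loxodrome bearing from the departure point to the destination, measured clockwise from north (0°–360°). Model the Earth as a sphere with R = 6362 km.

292.0°

Meridional parts: M(φ₁)=-0.0664, M(φ₂)=+0.0751 → ΔM = +0.1415;  Δλ = -0.3508 rad
tan C = Δλ / ΔM = -2.4794 → C = 291.97°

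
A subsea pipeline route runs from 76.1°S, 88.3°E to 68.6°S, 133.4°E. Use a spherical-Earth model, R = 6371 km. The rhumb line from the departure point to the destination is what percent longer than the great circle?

2.4%

Great circle: σ = 0.2628 rad → d_gc = Rσ = 1674.4 km
Rhumb: Δφ = +0.1309, Δλ = +0.7871, Δψ = +0.4383, q = Δφ/Δψ = 0.2987 → d_rh = R√(Δφ²+q²Δλ²) = 1714.2 km
Excess = (1714.2 − 1674.4) / 1674.4 = 39.8 / 1674.4 = 2.38% ≈ 2.4%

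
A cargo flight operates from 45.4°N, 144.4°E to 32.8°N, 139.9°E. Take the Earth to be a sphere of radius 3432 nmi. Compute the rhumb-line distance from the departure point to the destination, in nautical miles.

783 nmi

Rhumb course C = atan2(Δλ, Δψ) with Δψ = ln[tan(π/4+φ₂/2)/tan(π/4+φ₁/2)] = -0.2847, Δλ = -0.0785 → C = 195.42°
d = R·|Δφ| / |cos C| = 3432·0.21991 / 0.96399 = 783 nmi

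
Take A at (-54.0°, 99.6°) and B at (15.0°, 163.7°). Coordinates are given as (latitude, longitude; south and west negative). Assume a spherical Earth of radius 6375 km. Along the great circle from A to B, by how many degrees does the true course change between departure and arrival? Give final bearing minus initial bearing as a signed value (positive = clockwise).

Initial bearing θ₁ = atan2(sin Δλ cos φ₂, cos φ₁ sin φ₂ − sin φ₁ cos φ₂ cos Δλ) = 60.41°
Final bearing θ₂ = (initial bearing from the destination back to the start) + 180° = 31.95°
Δθ = θ₂ − θ₁ = -28.5°

-28.5°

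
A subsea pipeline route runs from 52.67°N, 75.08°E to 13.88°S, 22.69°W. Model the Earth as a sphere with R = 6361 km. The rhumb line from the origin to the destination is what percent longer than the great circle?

2.4%

Great circle: σ = 1.8445 rad → d_gc = Rσ = 11733.1 km
Rhumb: Δφ = -1.1615, Δλ = -1.7064, Δψ = -1.3300, q = Δφ/Δψ = 0.8733 → d_rh = R√(Δφ²+q²Δλ²) = 12018.9 km
Excess = (12018.9 − 11733.1) / 11733.1 = 285.8 / 11733.1 = 2.44% ≈ 2.4%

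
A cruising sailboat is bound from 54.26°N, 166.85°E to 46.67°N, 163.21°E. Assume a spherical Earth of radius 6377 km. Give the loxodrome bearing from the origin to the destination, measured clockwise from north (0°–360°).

Meridional parts: M(φ₁)=+1.1319, M(φ₂)=+0.9232 → ΔM = -0.2087;  Δλ = -0.0635 rad
tan C = Δλ / ΔM = +0.3044 → C = 196.93°

196.9°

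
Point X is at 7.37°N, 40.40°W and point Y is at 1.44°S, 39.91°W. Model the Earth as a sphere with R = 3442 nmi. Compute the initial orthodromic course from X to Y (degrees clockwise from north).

176.8°

θ = atan2( sin Δλ·cos φ₂ ,  cos φ₁ sin φ₂ − sin φ₁ cos φ₂ cos Δλ )
  = atan2(+0.0085, -0.1532) = 176.80°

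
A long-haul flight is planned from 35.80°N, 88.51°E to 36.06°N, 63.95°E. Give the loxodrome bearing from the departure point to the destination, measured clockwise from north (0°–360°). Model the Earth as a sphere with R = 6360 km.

270.7°

Δψ = ln[tan(π/4+φ₂/2)/tan(π/4+φ₁/2)] = +0.0056
Δλ = -0.4287 rad (taken the short way round)
course = atan2(Δλ, Δψ) = 270.75°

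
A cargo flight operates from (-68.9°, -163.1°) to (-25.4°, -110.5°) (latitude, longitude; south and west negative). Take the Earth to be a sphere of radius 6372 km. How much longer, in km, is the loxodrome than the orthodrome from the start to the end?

124 km

Great circle: cos σ = sin φ₁ sin φ₂ + cos φ₁ cos φ₂ cos Δλ,  σ = 0.9302 rad → d_gc = 5927.07 km
Rhumb line: Δψ = +1.2221, q = Δφ/Δψ = 0.6212, d_rh = R√(Δφ²+q²Δλ²) = 6050.63 km
Excess = 6050.63 − 5927.07 = 123.56 ≈ 124 km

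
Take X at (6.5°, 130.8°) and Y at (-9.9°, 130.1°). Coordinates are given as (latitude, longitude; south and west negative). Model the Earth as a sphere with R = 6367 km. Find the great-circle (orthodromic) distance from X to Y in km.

cos σ = sin φ₁ sin φ₂ + cos φ₁ cos φ₂ cos Δλ
      = sin(6.50°)sin(-9.90°) + cos(6.50°)cos(-9.90°)cos(-0.70°) = 0.9592
σ = 16.415° → d = Rσ = 6367·0.28649 = 1824 km

1824 km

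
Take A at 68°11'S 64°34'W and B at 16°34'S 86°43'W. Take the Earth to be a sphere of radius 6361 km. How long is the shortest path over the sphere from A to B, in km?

cos σ = sin φ₁ sin φ₂ + cos φ₁ cos φ₂ cos Δλ
      = sin(-68.18°)sin(-16.57°) + cos(-68.18°)cos(-16.57°)cos(-22.15°) = 0.5946
σ = 53.514° → d = Rσ = 6361·0.93399 = 5941 km

5941 km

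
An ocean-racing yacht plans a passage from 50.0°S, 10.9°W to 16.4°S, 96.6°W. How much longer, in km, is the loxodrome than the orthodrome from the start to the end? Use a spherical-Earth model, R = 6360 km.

294 km

Great circle: cos σ = sin φ₁ sin φ₂ + cos φ₁ cos φ₂ cos Δλ,  σ = 1.3052 rad → d_gc = 8300.8 km
Rhumb line: Δψ = +0.7205, q = Δφ/Δψ = 0.8140, d_rh = R√(Δφ²+q²Δλ²) = 8594.7 km
Excess = 8594.7 − 8300.8 = 293.9 ≈ 294 km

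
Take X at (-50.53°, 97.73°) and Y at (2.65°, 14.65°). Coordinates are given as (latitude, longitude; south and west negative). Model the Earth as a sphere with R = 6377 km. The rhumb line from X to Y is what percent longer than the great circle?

2.1%

Great circle: σ = 1.5300 rad → d_gc = Rσ = 9756.6 km
Rhumb: Δφ = +0.9282, Δλ = -1.4500, Δψ = +1.0714, q = Δφ/Δψ = 0.8663 → d_rh = R√(Δφ²+q²Δλ²) = 9959.9 km
Excess = (9959.9 − 9756.6) / 9756.6 = 203.3 / 9756.6 = 2.08% ≈ 2.1%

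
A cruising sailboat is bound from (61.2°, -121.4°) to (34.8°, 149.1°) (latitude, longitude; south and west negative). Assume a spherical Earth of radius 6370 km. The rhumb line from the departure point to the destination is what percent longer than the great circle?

6.6%

Great circle: σ = 1.0431 rad → d_gc = Rσ = 6644.3 km
Rhumb: Δφ = -0.4608, Δλ = -1.5621, Δψ = -0.7110, q = Δφ/Δψ = 0.6480 → d_rh = R√(Δφ²+q²Δλ²) = 7084.6 km
Excess = (7084.6 − 6644.3) / 6644.3 = 440.3 / 6644.3 = 6.63% ≈ 6.6%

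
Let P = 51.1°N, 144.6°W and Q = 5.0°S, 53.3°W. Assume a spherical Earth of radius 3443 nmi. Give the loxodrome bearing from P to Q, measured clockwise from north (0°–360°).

Δψ = ln[tan(π/4+φ₂/2)/tan(π/4+φ₁/2)] = -1.1283
Δλ = +1.5935 rad (taken the short way round)
course = atan2(Δλ, Δψ) = 125.30°

125.3°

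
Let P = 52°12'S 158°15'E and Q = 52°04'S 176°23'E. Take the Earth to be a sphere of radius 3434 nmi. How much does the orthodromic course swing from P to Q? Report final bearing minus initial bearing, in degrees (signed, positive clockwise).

-14.4°

Initial bearing θ₁ = atan2(sin Δλ cos φ₂, cos φ₁ sin φ₂ − sin φ₁ cos φ₂ cos Δλ) = 96.50°
Final bearing θ₂ = (initial bearing from the destination back to the start) + 180° = 82.14°
Δθ = θ₂ − θ₁ = -14.4°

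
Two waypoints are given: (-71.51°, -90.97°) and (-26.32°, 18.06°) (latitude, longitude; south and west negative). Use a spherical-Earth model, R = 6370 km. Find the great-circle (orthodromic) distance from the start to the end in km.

Haversine: a = sin²(Δφ/2)+cos φ₁ cos φ₂ sin²(Δλ/2) = 0.33610;  σ = 2·atan2(√a,√(1−a))
σ = 70.864° → d = Rσ = 6370·1.23681 = 7878 km

7878 km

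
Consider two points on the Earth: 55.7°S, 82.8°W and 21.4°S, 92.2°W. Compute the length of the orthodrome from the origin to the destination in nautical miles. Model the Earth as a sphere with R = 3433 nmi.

Haversine: a = sin²(Δφ/2)+cos φ₁ cos φ₂ sin²(Δλ/2) = 0.09047;  σ = 2·atan2(√a,√(1−a))
σ = 35.010° → d = Rσ = 3433·0.61104 = 2098 nmi

2098 nmi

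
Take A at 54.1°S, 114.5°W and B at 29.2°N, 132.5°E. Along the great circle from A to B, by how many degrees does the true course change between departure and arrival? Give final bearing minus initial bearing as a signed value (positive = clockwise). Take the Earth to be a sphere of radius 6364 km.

Initial bearing θ₁ = atan2(sin Δλ cos φ₂, cos φ₁ sin φ₂ − sin φ₁ cos φ₂ cos Δλ) = 270.70°
Final bearing θ₂ = (initial bearing from the destination back to the start) + 180° = 317.80°
Δθ = θ₂ − θ₁ = +47.1°

+47.1°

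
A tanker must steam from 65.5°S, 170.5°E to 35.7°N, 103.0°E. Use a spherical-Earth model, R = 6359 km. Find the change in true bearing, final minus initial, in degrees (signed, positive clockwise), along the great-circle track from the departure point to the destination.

At departure: θ₁ = atan2(sin Δλ cos φ₂, cos φ₁ sin φ₂ − sin φ₁ cos φ₂ cos Δλ) = 304.97°
At arrival: θ₂ = atan2(sin Δλ cos φ₁, −cos φ₂ sin φ₁ + sin φ₂ cos φ₁ cos Δλ) = 335.26°
Δθ = θ₂ − θ₁ = +30.3°

+30.3°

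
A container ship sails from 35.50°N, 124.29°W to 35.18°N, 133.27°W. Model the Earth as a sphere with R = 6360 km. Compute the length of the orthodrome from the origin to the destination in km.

cos σ = sin φ₁ sin φ₂ + cos φ₁ cos φ₂ cos Δλ
      = sin(35.50°)sin(35.18°) + cos(35.50°)cos(35.18°)cos(-8.98°) = 0.9918
σ = 7.330° → d = Rσ = 6360·0.12793 = 814 km

814 km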